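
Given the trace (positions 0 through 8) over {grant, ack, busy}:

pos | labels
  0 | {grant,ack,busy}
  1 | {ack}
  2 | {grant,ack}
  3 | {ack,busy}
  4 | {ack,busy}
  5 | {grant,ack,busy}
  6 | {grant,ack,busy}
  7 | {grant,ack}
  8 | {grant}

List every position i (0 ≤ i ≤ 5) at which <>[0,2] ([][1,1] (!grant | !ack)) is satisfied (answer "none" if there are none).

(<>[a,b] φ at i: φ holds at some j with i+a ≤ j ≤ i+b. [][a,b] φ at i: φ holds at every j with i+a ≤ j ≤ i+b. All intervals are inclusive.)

0, 1, 2, 3, 5

Evaluate at each i in [0,5]:
  i=0: ✓ (witness j=0)
  i=1: ✓ (witness j=2)
  i=2: ✓ (witness j=2)
  i=3: ✓ (witness j=3)
  i=4: ✗ (none in [4,6])
  i=5: ✓ (witness j=7)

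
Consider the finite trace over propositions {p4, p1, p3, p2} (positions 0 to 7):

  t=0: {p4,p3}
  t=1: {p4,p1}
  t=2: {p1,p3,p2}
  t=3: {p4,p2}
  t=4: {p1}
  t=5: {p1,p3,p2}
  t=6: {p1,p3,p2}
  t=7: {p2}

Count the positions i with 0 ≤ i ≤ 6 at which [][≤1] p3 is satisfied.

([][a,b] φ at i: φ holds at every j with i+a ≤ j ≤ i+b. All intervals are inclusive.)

1

Evaluate at each i in [0,6]:
  i=0: ✗ (fails at j=1)
  i=1: ✗ (fails at j=1)
  i=2: ✗ (fails at j=3)
  i=3: ✗ (fails at j=3)
  i=4: ✗ (fails at j=4)
  i=5: ✓ (all of [5,6])
  i=6: ✗ (fails at j=7)
Positions where it holds: {5} → 1.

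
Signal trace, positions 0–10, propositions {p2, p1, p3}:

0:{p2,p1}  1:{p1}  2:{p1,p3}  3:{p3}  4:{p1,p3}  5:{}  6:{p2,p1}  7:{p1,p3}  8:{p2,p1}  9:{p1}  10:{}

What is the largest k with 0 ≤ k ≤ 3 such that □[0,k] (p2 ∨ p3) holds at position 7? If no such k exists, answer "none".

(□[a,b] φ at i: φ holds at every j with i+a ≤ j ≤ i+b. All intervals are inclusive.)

1

(p2 ∨ p3) must hold from j=7 onward; find where it first fails.
  j=7: holds
  j=8: holds
  j=9: fails
Holds on [7,8], so largest k = 1.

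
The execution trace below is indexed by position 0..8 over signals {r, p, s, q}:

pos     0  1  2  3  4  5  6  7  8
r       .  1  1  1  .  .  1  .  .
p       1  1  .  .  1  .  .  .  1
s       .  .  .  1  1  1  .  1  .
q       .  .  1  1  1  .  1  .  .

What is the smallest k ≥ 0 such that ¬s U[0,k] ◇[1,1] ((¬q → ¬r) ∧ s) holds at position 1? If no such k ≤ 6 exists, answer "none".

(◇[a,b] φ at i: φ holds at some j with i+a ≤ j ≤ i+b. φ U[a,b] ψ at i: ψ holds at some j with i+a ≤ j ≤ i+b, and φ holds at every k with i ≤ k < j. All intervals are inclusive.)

Need earliest j ≥ 1 with ◇[1,1] ((¬q → ¬r) ∧ s), and ¬s at every k in [1,j-1].
  j=1: rhs fails.
  j=2: rhs holds; lhs holds on [1,1]. k = 1.

1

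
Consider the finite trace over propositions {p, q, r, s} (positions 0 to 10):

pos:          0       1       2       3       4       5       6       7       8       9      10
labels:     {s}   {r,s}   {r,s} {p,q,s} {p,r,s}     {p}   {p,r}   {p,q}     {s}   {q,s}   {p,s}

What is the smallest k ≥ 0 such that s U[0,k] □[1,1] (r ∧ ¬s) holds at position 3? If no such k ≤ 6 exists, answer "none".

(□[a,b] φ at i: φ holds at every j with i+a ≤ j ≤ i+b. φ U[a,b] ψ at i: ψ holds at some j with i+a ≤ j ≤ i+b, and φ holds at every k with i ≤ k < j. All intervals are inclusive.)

2

Need earliest j ≥ 3 with □[1,1] (r ∧ ¬s), and s at every k in [3,j-1].
  j=3: rhs fails.
  j=4: rhs fails.
  j=5: rhs holds; lhs holds on [3,4]. k = 2.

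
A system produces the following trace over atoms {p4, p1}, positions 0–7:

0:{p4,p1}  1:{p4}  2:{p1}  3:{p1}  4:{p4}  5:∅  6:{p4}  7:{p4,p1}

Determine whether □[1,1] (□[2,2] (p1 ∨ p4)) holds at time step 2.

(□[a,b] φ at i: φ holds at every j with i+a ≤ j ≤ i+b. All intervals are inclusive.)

Does not hold

Check □[2,2] (p1 ∨ p4) at every j in [3,3]:
  j=3: fails at 5
Fails at j=3 → formula fails.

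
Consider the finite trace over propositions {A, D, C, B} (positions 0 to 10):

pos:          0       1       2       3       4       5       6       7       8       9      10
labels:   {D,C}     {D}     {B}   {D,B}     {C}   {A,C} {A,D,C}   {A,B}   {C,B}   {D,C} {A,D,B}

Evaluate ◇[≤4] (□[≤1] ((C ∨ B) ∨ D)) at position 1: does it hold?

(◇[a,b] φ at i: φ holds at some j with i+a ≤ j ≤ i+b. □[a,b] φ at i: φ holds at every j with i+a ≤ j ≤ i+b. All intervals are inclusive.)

Check □[≤1] ((C ∨ B) ∨ D) at each j in [1,5]:
  j=1: holds on [1,2]
  j=2: holds on [2,3]
  j=3: holds on [3,4]
  j=4: holds on [4,5]
  j=5: holds on [5,6]
Found at j=1 → formula holds.

True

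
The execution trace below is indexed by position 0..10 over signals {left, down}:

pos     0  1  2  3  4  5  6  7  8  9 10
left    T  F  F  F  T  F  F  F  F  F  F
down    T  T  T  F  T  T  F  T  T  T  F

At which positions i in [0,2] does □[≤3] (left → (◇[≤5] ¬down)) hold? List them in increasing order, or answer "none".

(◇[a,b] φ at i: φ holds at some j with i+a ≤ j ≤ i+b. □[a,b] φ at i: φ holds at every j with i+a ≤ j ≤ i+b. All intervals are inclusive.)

0, 1, 2

Evaluate at each i in [0,2]:
  i=0: ✓ (all of [0,3])
  i=1: ✓ (all of [1,4])
  i=2: ✓ (all of [2,5])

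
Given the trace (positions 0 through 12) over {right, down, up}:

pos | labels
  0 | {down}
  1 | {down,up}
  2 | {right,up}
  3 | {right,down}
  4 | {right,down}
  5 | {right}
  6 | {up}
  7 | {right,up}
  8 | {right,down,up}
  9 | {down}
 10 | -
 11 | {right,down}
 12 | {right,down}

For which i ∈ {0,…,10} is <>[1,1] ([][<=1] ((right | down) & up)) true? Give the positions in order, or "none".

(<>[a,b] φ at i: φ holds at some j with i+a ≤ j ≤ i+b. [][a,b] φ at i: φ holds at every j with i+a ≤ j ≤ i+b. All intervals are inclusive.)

0, 6

Evaluate at each i in [0,10]:
  i=0: ✓ (witness j=1)
  i=1: ✗ (none in [2,2])
  i=2: ✗ (none in [3,3])
  i=3: ✗ (none in [4,4])
  i=4: ✗ (none in [5,5])
  i=5: ✗ (none in [6,6])
  i=6: ✓ (witness j=7)
  i=7: ✗ (none in [8,8])
  i=8: ✗ (none in [9,9])
  i=9: ✗ (none in [10,10])
  i=10: ✗ (none in [11,11])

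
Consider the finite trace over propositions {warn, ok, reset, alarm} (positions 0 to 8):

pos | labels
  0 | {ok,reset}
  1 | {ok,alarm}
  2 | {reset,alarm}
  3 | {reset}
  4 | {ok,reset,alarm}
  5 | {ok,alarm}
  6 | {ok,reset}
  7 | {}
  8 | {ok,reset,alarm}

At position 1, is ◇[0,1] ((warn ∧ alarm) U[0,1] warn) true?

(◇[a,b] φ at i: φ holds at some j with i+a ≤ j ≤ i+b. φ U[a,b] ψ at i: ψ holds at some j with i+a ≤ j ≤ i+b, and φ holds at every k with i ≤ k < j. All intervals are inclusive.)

No

Check ((warn ∧ alarm) U[0,1] warn) at each j in [1,2]:
  j=1: fails
  j=2: fails
No position in the window satisfies it → formula fails.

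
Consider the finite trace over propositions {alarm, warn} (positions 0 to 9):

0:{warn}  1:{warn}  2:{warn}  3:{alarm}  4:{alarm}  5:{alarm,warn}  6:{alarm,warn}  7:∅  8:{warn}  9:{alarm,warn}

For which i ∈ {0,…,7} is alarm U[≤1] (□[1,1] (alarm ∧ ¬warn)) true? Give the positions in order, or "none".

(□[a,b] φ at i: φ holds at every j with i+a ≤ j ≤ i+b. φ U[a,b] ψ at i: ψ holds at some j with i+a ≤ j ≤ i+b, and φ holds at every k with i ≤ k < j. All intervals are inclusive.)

2, 3

Evaluate at each i in [0,7]:
  i=0: ✗ (no rhs in [0,1])
  i=1: ✗ (lhs fails at k=1 before rhs at j=2)
  i=2: ✓ (rhs at j=2)
  i=3: ✓ (rhs at j=3)
  i=4: ✗ (no rhs in [4,5])
  i=5: ✗ (no rhs in [5,6])
  i=6: ✗ (no rhs in [6,7])
  i=7: ✗ (no rhs in [7,8])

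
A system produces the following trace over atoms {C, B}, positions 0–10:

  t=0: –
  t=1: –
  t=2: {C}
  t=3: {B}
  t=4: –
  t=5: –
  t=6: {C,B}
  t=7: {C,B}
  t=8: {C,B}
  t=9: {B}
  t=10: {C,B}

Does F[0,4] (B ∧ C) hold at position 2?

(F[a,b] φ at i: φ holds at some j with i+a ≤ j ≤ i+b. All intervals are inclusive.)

Check (B ∧ C) at each j in [2,6]:
  j=2: false
  j=3: false
  j=4: false
  j=5: false
  j=6: true
Found at j=6 → formula holds.

Yes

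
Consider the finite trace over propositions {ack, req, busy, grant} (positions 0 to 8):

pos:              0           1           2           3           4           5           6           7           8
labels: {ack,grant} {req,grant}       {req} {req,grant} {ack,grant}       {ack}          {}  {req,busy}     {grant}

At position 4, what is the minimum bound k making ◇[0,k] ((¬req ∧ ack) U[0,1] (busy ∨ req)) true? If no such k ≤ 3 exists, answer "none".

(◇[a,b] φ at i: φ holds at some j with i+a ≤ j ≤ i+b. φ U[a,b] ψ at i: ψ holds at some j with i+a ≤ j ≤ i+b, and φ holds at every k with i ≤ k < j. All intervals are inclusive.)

3

Scan j = 4,5,… for ((¬req ∧ ack) U[0,1] (busy ∨ req)):
  j=4: fails
  j=5: fails
  j=6: fails
  j=7: holds
First hit at j=7, so smallest k = 7-4 = 3.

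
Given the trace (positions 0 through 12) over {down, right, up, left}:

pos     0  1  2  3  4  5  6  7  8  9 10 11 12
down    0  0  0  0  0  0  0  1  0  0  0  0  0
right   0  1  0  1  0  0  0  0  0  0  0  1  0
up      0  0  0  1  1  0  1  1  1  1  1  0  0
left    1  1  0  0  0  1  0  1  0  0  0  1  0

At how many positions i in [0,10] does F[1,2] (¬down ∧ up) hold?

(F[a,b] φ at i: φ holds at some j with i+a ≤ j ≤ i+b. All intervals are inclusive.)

Evaluate at each i in [0,10]:
  i=0: ✗ (none in [1,2])
  i=1: ✓ (witness j=3)
  i=2: ✓ (witness j=3)
  i=3: ✓ (witness j=4)
  i=4: ✓ (witness j=6)
  i=5: ✓ (witness j=6)
  i=6: ✓ (witness j=8)
  i=7: ✓ (witness j=8)
  i=8: ✓ (witness j=9)
  i=9: ✓ (witness j=10)
  i=10: ✗ (none in [11,12])
Positions where it holds: {1, 2, 3, 4, 5, 6, 7, 8, 9} → 9.

9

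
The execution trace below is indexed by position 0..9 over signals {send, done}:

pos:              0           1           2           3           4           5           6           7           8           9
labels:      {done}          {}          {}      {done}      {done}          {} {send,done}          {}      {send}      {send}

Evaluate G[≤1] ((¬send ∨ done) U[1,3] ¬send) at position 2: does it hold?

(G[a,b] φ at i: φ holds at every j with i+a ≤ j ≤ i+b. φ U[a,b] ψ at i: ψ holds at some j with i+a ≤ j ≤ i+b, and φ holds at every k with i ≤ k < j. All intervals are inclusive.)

Check ((¬send ∨ done) U[1,3] ¬send) at every j in [2,3]:
  j=2: holds
  j=3: holds
All positions satisfy it → formula holds.

True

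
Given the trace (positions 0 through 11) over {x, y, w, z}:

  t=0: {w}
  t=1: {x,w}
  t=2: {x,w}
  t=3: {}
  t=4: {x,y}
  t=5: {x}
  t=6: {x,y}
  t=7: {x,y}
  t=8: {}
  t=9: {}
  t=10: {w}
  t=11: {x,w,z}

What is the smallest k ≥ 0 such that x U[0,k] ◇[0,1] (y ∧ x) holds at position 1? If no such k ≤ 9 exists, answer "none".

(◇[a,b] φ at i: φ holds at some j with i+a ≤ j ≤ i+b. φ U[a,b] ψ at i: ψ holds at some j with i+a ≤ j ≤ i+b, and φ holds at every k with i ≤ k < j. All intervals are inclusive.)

Need earliest j ≥ 1 with ◇[0,1] (y ∧ x), and x at every k in [1,j-1].
  j=1: rhs fails.
  j=2: rhs fails.
  j=3: rhs holds; lhs holds on [1,2]. k = 2.

2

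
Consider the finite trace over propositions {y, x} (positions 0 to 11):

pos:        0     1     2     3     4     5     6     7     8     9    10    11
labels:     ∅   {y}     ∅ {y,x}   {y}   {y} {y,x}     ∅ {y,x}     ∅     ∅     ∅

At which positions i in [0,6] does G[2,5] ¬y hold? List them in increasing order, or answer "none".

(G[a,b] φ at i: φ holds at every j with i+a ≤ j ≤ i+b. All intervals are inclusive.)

none

Evaluate at each i in [0,6]:
  i=0: ✗ (fails at j=3)
  i=1: ✗ (fails at j=3)
  i=2: ✗ (fails at j=4)
  i=3: ✗ (fails at j=5)
  i=4: ✗ (fails at j=6)
  i=5: ✗ (fails at j=8)
  i=6: ✗ (fails at j=8)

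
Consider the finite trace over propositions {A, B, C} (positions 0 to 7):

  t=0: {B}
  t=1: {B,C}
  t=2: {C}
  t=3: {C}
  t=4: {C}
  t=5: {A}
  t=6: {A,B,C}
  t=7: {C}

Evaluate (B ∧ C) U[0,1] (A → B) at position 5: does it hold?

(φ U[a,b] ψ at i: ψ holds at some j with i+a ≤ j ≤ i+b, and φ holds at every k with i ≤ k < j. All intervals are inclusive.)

Does not hold

Need some j in [5,6] with (A → B), and (B ∧ C) at every k in [5,j-1].
  j=5: (A → B) false.
  j=6: (A → B) holds, but (B ∧ C) fails at k=5 → not this j.
No j in the window works → until fails.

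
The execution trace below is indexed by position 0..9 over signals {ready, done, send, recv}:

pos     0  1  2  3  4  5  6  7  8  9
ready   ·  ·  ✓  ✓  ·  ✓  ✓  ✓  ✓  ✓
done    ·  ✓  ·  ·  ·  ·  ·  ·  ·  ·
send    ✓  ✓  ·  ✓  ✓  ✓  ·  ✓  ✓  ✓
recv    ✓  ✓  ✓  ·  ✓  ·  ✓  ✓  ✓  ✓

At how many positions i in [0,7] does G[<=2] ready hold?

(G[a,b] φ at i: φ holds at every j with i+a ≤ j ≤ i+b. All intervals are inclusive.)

Evaluate at each i in [0,7]:
  i=0: ✗ (fails at j=0)
  i=1: ✗ (fails at j=1)
  i=2: ✗ (fails at j=4)
  i=3: ✗ (fails at j=4)
  i=4: ✗ (fails at j=4)
  i=5: ✓ (all of [5,7])
  i=6: ✓ (all of [6,8])
  i=7: ✓ (all of [7,9])
Positions where it holds: {5, 6, 7} → 3.

3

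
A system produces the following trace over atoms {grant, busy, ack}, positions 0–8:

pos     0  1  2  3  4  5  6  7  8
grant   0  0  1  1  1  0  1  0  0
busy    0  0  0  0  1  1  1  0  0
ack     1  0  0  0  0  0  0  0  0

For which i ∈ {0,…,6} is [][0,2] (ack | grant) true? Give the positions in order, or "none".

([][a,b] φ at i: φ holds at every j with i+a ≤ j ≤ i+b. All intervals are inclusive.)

2

Evaluate at each i in [0,6]:
  i=0: ✗ (fails at j=1)
  i=1: ✗ (fails at j=1)
  i=2: ✓ (all of [2,4])
  i=3: ✗ (fails at j=5)
  i=4: ✗ (fails at j=5)
  i=5: ✗ (fails at j=5)
  i=6: ✗ (fails at j=7)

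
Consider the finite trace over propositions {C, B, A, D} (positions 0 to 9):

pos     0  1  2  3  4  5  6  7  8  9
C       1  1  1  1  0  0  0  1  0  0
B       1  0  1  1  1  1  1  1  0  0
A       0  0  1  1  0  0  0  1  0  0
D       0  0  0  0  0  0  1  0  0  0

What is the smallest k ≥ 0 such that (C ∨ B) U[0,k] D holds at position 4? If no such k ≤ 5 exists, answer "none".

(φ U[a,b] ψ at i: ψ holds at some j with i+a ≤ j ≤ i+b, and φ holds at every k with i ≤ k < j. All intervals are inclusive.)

Need earliest j ≥ 4 with D, and (C ∨ B) at every k in [4,j-1].
  j=4: rhs fails.
  j=5: rhs fails.
  j=6: rhs holds; lhs holds on [4,5]. k = 2.

2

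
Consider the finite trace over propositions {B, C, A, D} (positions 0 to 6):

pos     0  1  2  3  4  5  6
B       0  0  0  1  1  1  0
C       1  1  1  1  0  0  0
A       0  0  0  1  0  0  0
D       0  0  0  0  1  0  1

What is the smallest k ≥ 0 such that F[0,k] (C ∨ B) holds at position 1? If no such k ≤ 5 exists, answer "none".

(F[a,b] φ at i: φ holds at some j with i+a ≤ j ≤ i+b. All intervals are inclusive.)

0

Scan j = 1,2,… for (C ∨ B):
  j=1: holds
First hit at j=1, so smallest k = 1-1 = 0.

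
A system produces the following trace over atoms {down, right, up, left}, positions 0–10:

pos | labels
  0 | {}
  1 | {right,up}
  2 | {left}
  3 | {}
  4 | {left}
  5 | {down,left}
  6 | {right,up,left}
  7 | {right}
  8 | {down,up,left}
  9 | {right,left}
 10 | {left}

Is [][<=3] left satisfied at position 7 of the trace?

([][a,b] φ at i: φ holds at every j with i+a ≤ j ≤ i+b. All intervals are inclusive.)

Does not hold

Check left at every j in [7,10]:
  j=7: false
  j=8: true
  j=9: true
  j=10: true
Fails at j=7 → formula fails.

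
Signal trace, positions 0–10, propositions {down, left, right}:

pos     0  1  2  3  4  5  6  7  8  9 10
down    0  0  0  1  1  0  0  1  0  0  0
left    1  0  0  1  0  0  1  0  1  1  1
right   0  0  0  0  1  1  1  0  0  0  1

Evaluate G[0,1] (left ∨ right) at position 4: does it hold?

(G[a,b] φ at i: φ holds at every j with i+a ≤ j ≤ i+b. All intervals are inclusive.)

Check (left ∨ right) at every j in [4,5]:
  j=4: true
  j=5: true
All positions satisfy it → formula holds.

True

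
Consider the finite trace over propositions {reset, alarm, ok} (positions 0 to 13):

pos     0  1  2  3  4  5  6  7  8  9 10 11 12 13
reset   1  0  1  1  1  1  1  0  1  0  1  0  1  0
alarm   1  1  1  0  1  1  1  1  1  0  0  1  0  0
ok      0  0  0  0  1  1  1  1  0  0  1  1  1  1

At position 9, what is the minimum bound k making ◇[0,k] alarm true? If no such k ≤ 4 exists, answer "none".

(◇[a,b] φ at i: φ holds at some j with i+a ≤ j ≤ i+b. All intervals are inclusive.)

2

Scan j = 9,10,… for alarm:
  j=9: fails
  j=10: fails
  j=11: holds
First hit at j=11, so smallest k = 11-9 = 2.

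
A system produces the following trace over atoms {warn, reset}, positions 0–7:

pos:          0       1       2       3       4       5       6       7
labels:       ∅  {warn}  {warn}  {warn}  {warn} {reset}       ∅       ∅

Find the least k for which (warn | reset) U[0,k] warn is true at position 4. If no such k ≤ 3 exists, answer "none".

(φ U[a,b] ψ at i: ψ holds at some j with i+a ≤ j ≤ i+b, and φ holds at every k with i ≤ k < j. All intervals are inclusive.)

0

Need earliest j ≥ 4 with warn, and (warn | reset) at every k in [4,j-1].
  j=4: rhs holds (empty prefix). k = 0.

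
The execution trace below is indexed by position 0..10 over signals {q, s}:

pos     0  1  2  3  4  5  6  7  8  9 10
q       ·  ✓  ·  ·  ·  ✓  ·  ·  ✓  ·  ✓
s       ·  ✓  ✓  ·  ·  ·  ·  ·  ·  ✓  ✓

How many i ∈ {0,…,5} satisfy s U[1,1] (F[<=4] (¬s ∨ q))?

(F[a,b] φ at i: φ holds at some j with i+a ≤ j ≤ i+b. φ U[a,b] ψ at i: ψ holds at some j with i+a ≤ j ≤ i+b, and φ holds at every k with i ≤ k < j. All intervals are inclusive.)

Evaluate at each i in [0,5]:
  i=0: ✗ (lhs fails at k=0 before rhs at j=1)
  i=1: ✓ (rhs at j=2; lhs holds on [1,1])
  i=2: ✓ (rhs at j=3; lhs holds on [2,2])
  i=3: ✗ (lhs fails at k=3 before rhs at j=4)
  i=4: ✗ (lhs fails at k=4 before rhs at j=5)
  i=5: ✗ (lhs fails at k=5 before rhs at j=6)
Positions where it holds: {1, 2} → 2.

2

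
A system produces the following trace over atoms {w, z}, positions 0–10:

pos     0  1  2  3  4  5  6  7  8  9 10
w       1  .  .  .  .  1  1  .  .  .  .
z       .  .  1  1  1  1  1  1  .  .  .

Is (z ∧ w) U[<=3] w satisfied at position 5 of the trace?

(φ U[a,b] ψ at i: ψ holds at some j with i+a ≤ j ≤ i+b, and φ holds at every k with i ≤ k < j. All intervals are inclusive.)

Need some j in [5,8] with w, and (z ∧ w) at every k in [5,j-1].
  j=5: w holds; no prefix to check → satisfied.

True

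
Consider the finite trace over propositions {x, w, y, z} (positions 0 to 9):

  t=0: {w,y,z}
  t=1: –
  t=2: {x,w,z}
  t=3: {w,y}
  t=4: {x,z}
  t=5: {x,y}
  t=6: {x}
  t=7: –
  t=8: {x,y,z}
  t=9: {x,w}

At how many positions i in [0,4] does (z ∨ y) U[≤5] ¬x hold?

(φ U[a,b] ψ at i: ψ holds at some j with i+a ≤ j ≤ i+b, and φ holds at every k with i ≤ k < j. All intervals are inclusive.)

4

Evaluate at each i in [0,4]:
  i=0: ✓ (rhs at j=0)
  i=1: ✓ (rhs at j=1)
  i=2: ✓ (rhs at j=3; lhs holds on [2,2])
  i=3: ✓ (rhs at j=3)
  i=4: ✗ (lhs fails at k=6 before rhs at j=7)
Positions where it holds: {0, 1, 2, 3} → 4.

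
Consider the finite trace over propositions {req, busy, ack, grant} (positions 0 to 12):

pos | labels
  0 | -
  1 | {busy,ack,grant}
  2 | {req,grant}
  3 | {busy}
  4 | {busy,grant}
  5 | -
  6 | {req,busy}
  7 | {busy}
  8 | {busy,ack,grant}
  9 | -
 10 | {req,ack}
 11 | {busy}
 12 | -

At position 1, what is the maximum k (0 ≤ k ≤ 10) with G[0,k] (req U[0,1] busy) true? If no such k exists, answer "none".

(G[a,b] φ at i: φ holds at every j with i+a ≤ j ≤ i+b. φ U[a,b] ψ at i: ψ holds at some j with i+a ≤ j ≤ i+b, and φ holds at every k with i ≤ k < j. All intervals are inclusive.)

3

(req U[0,1] busy) must hold from j=1 onward; find where it first fails.
  j=1: holds
  j=2: holds
  j=3: holds
  j=4: holds
  j=5: fails
Holds on [1,4], so largest k = 3.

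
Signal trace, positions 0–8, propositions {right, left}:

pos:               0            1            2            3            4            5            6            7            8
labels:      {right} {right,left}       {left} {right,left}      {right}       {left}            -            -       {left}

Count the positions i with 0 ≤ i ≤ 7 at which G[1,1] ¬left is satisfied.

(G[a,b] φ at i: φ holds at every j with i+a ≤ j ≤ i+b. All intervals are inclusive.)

3

Evaluate at each i in [0,7]:
  i=0: ✗ (fails at j=1)
  i=1: ✗ (fails at j=2)
  i=2: ✗ (fails at j=3)
  i=3: ✓ (all of [4,4])
  i=4: ✗ (fails at j=5)
  i=5: ✓ (all of [6,6])
  i=6: ✓ (all of [7,7])
  i=7: ✗ (fails at j=8)
Positions where it holds: {3, 5, 6} → 3.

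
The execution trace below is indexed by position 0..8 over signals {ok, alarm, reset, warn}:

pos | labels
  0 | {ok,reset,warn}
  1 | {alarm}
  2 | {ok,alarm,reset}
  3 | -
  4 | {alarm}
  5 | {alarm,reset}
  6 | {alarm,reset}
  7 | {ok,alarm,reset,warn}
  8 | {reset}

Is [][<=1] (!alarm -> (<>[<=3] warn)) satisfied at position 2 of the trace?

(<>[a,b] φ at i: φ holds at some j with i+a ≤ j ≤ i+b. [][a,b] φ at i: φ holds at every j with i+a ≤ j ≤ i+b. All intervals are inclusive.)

No

Check (!alarm -> (<>[<=3] warn)) at every j in [2,3]:
  j=2: antecedent false → ✓
  j=3: antecedent true; consequent fails (none in [3,6]) → ✗
Fails at j=3 → formula fails.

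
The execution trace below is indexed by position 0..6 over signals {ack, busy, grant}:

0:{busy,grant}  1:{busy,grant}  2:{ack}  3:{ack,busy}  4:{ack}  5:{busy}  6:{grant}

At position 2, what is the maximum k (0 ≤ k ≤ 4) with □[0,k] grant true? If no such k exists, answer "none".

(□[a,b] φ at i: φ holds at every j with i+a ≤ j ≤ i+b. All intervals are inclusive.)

none

grant must hold from j=2 onward; find where it first fails.
  j=2: fails → no k works.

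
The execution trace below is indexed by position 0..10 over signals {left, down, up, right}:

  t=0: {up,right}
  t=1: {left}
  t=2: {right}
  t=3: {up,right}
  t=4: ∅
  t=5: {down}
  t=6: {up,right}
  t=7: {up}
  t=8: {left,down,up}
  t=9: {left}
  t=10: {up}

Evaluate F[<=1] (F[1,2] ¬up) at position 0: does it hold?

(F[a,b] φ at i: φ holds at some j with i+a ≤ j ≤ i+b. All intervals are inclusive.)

Yes

Check F[1,2] ¬up at each j in [0,1]:
  j=0: holds (witness at 1)
  j=1: holds (witness at 2)
Found at j=0 → formula holds.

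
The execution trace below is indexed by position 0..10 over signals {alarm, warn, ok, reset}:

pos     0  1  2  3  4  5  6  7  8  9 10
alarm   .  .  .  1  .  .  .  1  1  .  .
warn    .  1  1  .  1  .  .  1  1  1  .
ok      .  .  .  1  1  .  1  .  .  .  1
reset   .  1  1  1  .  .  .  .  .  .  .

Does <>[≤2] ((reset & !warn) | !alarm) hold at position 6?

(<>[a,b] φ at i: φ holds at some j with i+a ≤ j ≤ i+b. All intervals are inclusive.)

Check ((reset & !warn) | !alarm) at each j in [6,8]:
  j=6: true
  j=7: false
  j=8: false
Found at j=6 → formula holds.

Holds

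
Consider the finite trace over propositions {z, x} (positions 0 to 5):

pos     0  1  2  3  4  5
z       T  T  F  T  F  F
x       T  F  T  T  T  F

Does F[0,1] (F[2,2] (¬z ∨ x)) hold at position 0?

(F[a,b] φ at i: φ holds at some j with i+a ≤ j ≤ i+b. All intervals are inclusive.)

Yes

Check F[2,2] (¬z ∨ x) at each j in [0,1]:
  j=0: holds (witness at 2)
  j=1: holds (witness at 3)
Found at j=0 → formula holds.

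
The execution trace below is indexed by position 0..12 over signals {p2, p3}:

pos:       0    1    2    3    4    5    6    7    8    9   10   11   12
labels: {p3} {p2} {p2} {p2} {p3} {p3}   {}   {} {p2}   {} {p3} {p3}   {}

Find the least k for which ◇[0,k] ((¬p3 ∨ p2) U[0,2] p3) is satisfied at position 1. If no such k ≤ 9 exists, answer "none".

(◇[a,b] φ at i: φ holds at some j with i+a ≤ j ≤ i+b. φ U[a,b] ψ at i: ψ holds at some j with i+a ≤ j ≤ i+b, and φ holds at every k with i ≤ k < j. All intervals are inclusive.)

1

Scan j = 1,2,… for ((¬p3 ∨ p2) U[0,2] p3):
  j=1: fails
  j=2: holds
First hit at j=2, so smallest k = 2-1 = 1.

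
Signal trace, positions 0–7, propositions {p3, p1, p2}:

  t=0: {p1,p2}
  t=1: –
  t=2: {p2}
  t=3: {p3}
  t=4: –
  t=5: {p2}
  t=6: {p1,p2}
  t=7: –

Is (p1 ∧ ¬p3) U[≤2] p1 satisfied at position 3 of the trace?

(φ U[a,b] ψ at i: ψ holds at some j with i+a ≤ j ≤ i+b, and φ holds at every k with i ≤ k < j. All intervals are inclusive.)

False

Need some j in [3,5] with p1, and (p1 ∧ ¬p3) at every k in [3,j-1].
  j=3: p1 false.
  j=4: p1 false.
  j=5: p1 false.
No j in the window works → until fails.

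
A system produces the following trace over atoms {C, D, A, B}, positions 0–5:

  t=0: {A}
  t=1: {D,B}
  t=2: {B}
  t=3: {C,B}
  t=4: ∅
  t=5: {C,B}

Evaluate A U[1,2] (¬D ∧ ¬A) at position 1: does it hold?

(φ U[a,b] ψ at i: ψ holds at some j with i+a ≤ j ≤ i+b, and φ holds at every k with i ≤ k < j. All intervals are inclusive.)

Need some j in [2,3] with (¬D ∧ ¬A), and A at every k in [1,j-1].
  j=2: (¬D ∧ ¬A) holds, but A fails at k=1 → not this j.
  j=3: (¬D ∧ ¬A) holds, but A fails at k=1 → not this j.
No j in the window works → until fails.

No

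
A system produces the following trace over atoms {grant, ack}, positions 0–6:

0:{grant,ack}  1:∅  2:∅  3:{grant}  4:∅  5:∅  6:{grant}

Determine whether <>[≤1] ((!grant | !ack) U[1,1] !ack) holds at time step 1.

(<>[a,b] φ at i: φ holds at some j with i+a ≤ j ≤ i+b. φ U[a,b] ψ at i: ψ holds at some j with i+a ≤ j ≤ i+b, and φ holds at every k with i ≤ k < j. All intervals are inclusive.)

Holds

Check ((!grant | !ack) U[1,1] !ack) at each j in [1,2]:
  j=1: holds
  j=2: holds
Found at j=1 → formula holds.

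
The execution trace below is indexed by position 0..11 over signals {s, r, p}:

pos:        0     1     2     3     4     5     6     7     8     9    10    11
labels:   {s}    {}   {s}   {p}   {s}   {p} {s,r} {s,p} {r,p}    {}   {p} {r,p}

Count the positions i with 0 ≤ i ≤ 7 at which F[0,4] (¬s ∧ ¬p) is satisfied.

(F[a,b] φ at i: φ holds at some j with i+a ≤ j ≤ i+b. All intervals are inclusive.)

5

Evaluate at each i in [0,7]:
  i=0: ✓ (witness j=1)
  i=1: ✓ (witness j=1)
  i=2: ✗ (none in [2,6])
  i=3: ✗ (none in [3,7])
  i=4: ✗ (none in [4,8])
  i=5: ✓ (witness j=9)
  i=6: ✓ (witness j=9)
  i=7: ✓ (witness j=9)
Positions where it holds: {0, 1, 5, 6, 7} → 5.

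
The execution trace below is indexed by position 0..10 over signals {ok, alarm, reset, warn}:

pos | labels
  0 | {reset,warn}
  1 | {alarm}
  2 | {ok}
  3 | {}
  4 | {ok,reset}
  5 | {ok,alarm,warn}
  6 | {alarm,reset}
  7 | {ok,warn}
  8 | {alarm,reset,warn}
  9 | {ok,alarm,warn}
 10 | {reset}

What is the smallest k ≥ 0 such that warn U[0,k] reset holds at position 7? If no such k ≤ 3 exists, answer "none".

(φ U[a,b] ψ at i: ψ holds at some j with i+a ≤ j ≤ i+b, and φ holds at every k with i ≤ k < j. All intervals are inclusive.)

Need earliest j ≥ 7 with reset, and warn at every k in [7,j-1].
  j=7: rhs fails.
  j=8: rhs holds; lhs holds on [7,7]. k = 1.

1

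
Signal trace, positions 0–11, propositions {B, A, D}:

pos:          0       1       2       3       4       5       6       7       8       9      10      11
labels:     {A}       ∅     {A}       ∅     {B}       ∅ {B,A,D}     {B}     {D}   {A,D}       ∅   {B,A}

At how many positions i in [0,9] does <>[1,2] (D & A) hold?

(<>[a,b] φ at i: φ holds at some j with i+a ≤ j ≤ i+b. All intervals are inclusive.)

Evaluate at each i in [0,9]:
  i=0: ✗ (none in [1,2])
  i=1: ✗ (none in [2,3])
  i=2: ✗ (none in [3,4])
  i=3: ✗ (none in [4,5])
  i=4: ✓ (witness j=6)
  i=5: ✓ (witness j=6)
  i=6: ✗ (none in [7,8])
  i=7: ✓ (witness j=9)
  i=8: ✓ (witness j=9)
  i=9: ✗ (none in [10,11])
Positions where it holds: {4, 5, 7, 8} → 4.

4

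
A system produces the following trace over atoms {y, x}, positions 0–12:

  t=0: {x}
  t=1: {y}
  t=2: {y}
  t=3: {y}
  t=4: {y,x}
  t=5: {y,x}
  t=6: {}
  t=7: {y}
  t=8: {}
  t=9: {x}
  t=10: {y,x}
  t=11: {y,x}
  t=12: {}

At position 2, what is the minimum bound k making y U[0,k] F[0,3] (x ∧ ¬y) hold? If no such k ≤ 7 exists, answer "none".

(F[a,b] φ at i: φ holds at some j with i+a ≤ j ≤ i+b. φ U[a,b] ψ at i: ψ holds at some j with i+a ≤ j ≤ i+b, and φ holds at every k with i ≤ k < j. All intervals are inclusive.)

4

Need earliest j ≥ 2 with F[0,3] (x ∧ ¬y), and y at every k in [2,j-1].
  j=2: rhs fails.
  j=3: rhs fails.
  j=4: rhs fails.
  j=5: rhs fails.
  j=6: rhs holds; lhs holds on [2,5]. k = 4.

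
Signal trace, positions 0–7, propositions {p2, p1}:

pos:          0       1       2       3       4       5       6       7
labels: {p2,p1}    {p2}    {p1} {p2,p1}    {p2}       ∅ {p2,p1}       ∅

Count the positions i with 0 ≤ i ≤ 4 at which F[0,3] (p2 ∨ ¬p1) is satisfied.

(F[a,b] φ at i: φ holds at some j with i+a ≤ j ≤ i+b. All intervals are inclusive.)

Evaluate at each i in [0,4]:
  i=0: ✓ (witness j=0)
  i=1: ✓ (witness j=1)
  i=2: ✓ (witness j=3)
  i=3: ✓ (witness j=3)
  i=4: ✓ (witness j=4)
Positions where it holds: {0, 1, 2, 3, 4} → 5.

5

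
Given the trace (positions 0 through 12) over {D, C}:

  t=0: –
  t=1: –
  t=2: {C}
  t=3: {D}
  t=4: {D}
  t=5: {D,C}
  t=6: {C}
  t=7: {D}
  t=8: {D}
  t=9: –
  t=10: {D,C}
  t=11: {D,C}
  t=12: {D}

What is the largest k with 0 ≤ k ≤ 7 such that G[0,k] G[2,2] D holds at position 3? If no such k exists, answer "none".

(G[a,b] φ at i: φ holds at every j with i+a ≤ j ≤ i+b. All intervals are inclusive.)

0

G[2,2] D must hold from j=3 onward; find where it first fails.
  j=3: holds
  j=4: fails
Holds on [3,3], so largest k = 0.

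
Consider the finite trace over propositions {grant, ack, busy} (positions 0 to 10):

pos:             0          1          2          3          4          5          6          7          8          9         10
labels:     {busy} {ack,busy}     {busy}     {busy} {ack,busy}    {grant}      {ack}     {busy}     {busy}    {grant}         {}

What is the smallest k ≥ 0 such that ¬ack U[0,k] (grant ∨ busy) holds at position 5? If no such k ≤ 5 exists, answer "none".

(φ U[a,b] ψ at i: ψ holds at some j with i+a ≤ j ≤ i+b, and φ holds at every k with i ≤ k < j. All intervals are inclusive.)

Need earliest j ≥ 5 with (grant ∨ busy), and ¬ack at every k in [5,j-1].
  j=5: rhs holds (empty prefix). k = 0.

0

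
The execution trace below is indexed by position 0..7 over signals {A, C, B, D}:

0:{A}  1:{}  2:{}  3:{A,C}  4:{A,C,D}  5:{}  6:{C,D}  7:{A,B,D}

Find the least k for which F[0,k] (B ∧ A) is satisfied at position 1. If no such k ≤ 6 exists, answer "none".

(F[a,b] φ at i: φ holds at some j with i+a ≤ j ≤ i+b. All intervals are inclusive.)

6

Scan j = 1,2,… for (B ∧ A):
  j=1: fails
  j=2: fails
  j=3: fails
  j=4: fails
  j=5: fails
  j=6: fails
  j=7: holds
First hit at j=7, so smallest k = 7-1 = 6.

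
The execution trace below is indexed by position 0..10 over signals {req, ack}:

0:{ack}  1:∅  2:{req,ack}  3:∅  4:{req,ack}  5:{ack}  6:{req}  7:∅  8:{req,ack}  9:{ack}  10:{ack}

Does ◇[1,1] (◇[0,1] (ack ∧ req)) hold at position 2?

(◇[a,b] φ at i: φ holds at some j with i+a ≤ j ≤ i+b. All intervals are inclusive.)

True

Check ◇[0,1] (ack ∧ req) at each j in [3,3]:
  j=3: holds (witness at 4)
Found at j=3 → formula holds.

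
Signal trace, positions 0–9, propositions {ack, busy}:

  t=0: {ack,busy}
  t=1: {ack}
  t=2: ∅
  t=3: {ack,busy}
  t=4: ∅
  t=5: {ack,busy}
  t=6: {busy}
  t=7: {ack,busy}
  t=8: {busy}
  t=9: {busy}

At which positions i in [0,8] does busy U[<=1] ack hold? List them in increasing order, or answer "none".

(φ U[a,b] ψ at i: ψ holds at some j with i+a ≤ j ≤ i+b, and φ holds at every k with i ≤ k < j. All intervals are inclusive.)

Evaluate at each i in [0,8]:
  i=0: ✓ (rhs at j=0)
  i=1: ✓ (rhs at j=1)
  i=2: ✗ (lhs fails at k=2 before rhs at j=3)
  i=3: ✓ (rhs at j=3)
  i=4: ✗ (lhs fails at k=4 before rhs at j=5)
  i=5: ✓ (rhs at j=5)
  i=6: ✓ (rhs at j=7; lhs holds on [6,6])
  i=7: ✓ (rhs at j=7)
  i=8: ✗ (no rhs in [8,9])

0, 1, 3, 5, 6, 7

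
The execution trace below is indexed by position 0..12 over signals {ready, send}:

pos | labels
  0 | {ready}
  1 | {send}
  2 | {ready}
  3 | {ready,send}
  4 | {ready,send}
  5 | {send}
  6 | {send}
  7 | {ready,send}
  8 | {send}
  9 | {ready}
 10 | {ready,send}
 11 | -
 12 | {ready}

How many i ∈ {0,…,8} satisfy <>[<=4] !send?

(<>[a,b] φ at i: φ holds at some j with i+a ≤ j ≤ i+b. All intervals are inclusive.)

Evaluate at each i in [0,8]:
  i=0: ✓ (witness j=0)
  i=1: ✓ (witness j=2)
  i=2: ✓ (witness j=2)
  i=3: ✗ (none in [3,7])
  i=4: ✗ (none in [4,8])
  i=5: ✓ (witness j=9)
  i=6: ✓ (witness j=9)
  i=7: ✓ (witness j=9)
  i=8: ✓ (witness j=9)
Positions where it holds: {0, 1, 2, 5, 6, 7, 8} → 7.

7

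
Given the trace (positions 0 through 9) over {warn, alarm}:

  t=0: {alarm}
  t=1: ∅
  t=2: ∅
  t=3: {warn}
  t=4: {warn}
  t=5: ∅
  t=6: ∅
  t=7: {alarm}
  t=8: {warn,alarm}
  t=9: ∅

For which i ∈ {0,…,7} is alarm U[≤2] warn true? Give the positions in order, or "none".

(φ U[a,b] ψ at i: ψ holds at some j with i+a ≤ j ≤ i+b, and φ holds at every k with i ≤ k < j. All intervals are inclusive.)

3, 4, 7

Evaluate at each i in [0,7]:
  i=0: ✗ (no rhs in [0,2])
  i=1: ✗ (lhs fails at k=1 before rhs at j=3)
  i=2: ✗ (lhs fails at k=2 before rhs at j=3)
  i=3: ✓ (rhs at j=3)
  i=4: ✓ (rhs at j=4)
  i=5: ✗ (no rhs in [5,7])
  i=6: ✗ (lhs fails at k=6 before rhs at j=8)
  i=7: ✓ (rhs at j=8; lhs holds on [7,7])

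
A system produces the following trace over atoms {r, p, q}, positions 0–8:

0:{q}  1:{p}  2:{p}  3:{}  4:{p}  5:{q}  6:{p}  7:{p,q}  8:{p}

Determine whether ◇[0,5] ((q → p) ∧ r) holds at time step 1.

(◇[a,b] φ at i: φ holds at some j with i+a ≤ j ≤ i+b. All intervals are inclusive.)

No

Check ((q → p) ∧ r) at each j in [1,6]:
  j=1: false
  j=2: false
  j=3: false
  j=4: false
  j=5: false
  j=6: false
No position in the window satisfies it → formula fails.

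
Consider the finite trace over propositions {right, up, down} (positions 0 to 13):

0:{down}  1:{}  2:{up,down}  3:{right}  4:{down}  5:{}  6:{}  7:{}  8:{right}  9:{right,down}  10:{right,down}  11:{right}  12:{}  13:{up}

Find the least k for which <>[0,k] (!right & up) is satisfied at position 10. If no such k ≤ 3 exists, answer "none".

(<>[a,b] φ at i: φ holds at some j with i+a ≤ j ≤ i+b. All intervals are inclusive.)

3

Scan j = 10,11,… for (!right & up):
  j=10: fails
  j=11: fails
  j=12: fails
  j=13: holds
First hit at j=13, so smallest k = 13-10 = 3.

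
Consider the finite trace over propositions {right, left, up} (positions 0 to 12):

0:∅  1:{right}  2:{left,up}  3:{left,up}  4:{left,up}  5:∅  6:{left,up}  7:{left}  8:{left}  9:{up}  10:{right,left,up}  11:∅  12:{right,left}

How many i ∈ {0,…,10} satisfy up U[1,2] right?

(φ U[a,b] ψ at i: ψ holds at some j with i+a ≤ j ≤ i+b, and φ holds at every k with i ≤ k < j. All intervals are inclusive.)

Evaluate at each i in [0,10]:
  i=0: ✗ (lhs fails at k=0 before rhs at j=1)
  i=1: ✗ (no rhs in [2,3])
  i=2: ✗ (no rhs in [3,4])
  i=3: ✗ (no rhs in [4,5])
  i=4: ✗ (no rhs in [5,6])
  i=5: ✗ (no rhs in [6,7])
  i=6: ✗ (no rhs in [7,8])
  i=7: ✗ (no rhs in [8,9])
  i=8: ✗ (lhs fails at k=8 before rhs at j=10)
  i=9: ✓ (rhs at j=10; lhs holds on [9,9])
  i=10: ✗ (lhs fails at k=11 before rhs at j=12)
Positions where it holds: {9} → 1.

1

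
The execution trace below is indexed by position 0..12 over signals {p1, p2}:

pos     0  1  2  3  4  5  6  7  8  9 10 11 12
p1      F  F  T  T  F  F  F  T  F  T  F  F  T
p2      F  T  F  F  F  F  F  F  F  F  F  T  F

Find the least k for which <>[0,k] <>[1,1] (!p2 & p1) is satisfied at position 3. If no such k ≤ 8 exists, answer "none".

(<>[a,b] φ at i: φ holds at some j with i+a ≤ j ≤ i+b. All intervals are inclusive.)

Scan j = 3,4,… for <>[1,1] (!p2 & p1):
  j=3: fails
  j=4: fails
  j=5: fails
  j=6: holds
First hit at j=6, so smallest k = 6-3 = 3.

3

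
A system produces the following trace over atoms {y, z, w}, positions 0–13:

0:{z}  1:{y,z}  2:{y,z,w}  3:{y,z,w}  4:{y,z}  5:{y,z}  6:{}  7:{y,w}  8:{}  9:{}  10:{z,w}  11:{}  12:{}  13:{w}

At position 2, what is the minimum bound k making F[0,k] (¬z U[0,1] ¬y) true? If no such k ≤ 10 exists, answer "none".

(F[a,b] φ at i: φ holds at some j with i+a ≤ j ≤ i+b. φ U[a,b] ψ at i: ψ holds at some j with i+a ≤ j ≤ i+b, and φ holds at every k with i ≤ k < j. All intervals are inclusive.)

4

Scan j = 2,3,… for (¬z U[0,1] ¬y):
  j=2: fails
  j=3: fails
  j=4: fails
  j=5: fails
  j=6: holds
First hit at j=6, so smallest k = 6-2 = 4.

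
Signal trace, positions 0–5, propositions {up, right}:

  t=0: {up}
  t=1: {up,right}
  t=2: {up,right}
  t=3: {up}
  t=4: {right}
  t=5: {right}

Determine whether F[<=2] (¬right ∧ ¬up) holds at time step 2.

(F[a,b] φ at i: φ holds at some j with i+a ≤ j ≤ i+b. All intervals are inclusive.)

No

Check (¬right ∧ ¬up) at each j in [2,4]:
  j=2: false
  j=3: false
  j=4: false
No position in the window satisfies it → formula fails.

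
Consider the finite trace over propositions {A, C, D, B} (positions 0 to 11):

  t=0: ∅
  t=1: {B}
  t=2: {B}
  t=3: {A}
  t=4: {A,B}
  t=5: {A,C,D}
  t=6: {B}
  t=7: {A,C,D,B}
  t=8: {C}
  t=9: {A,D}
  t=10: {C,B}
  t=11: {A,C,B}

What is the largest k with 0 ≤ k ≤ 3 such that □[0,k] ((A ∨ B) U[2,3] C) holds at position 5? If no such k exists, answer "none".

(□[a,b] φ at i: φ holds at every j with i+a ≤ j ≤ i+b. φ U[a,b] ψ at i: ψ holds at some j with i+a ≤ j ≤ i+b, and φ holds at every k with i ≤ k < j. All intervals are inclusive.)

((A ∨ B) U[2,3] C) must hold from j=5 onward; find where it first fails.
  j=5: holds
  j=6: holds
  j=7: fails
Holds on [5,6], so largest k = 1.

1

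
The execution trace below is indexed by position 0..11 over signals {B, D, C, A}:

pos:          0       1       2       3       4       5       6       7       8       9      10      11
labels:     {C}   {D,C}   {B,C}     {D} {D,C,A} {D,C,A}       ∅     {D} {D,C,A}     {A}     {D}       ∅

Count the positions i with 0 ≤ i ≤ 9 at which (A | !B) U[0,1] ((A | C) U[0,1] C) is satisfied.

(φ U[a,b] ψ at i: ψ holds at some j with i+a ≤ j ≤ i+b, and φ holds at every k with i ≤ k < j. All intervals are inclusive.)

Evaluate at each i in [0,9]:
  i=0: ✓ (rhs at j=0)
  i=1: ✓ (rhs at j=1)
  i=2: ✓ (rhs at j=2)
  i=3: ✓ (rhs at j=4; lhs holds on [3,3])
  i=4: ✓ (rhs at j=4)
  i=5: ✓ (rhs at j=5)
  i=6: ✗ (no rhs in [6,7])
  i=7: ✓ (rhs at j=8; lhs holds on [7,7])
  i=8: ✓ (rhs at j=8)
  i=9: ✗ (no rhs in [9,10])
Positions where it holds: {0, 1, 2, 3, 4, 5, 7, 8} → 8.

8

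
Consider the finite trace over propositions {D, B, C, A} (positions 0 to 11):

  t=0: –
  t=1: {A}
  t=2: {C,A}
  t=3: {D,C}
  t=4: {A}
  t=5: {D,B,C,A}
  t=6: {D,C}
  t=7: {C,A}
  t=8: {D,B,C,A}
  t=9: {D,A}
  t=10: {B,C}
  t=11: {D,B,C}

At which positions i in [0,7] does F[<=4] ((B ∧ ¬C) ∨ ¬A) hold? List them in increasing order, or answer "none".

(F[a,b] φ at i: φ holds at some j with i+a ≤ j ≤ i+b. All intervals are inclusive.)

Evaluate at each i in [0,7]:
  i=0: ✓ (witness j=0)
  i=1: ✓ (witness j=3)
  i=2: ✓ (witness j=3)
  i=3: ✓ (witness j=3)
  i=4: ✓ (witness j=6)
  i=5: ✓ (witness j=6)
  i=6: ✓ (witness j=6)
  i=7: ✓ (witness j=10)

0, 1, 2, 3, 4, 5, 6, 7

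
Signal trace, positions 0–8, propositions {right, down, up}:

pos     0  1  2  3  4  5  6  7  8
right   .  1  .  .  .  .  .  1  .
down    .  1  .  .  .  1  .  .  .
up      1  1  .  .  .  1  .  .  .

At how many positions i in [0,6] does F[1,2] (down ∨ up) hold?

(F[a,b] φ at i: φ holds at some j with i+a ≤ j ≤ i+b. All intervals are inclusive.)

Evaluate at each i in [0,6]:
  i=0: ✓ (witness j=1)
  i=1: ✗ (none in [2,3])
  i=2: ✗ (none in [3,4])
  i=3: ✓ (witness j=5)
  i=4: ✓ (witness j=5)
  i=5: ✗ (none in [6,7])
  i=6: ✗ (none in [7,8])
Positions where it holds: {0, 3, 4} → 3.

3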